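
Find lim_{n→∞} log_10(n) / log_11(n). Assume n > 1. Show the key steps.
lim = ln(11) / ln(10) = log_10(11)

Change of base: log_10(n) = ln n / ln 10 and log_11(n) = ln n / ln 11. The ratio is (ln n / ln 10) · (ln 11 / ln n) = ln 11 / ln 10, a constant independent of n. So the limit is ln 11 / ln 10 = log_10(11).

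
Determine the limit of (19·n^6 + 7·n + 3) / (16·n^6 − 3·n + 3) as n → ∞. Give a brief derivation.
lim = 19/16

For large n the leading n^6 terms dominate both numerator and denominator. Dividing top and bottom by n^6, every other term tends to 0, leaving 19/16.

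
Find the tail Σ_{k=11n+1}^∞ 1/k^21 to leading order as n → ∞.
Σ_{k>11n} 1/k^21 ~ 1/(20 · (11n)^20)

Compare to the integral: ∫_{11n}^∞ x^(−21) dx = [−x^(−20)/20]_{11n}^∞ = 1/((21−1)·(11n)^20). Euler-Maclaurin then gives
  Σ_{k>11n} 1/k^21 = ∫_{11n}^∞ dx/x^21 − 1/(2·(11n)^21) + O(1/(11n)^22).
(Equivalently this is ζ(21) − Σ_{k≤11n} 1/k^21.)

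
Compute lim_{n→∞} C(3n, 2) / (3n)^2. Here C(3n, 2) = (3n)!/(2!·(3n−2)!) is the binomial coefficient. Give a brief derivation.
lim = 1/2! = 1/2

With N = 3n → ∞: C(N, 2) / N^2 = [N(N−1)…(N−1)] / (2! · N^2) = (1/2!) · 1 · (1 − 1/(3n)). Each factor → 1 as N → ∞, so the limit is 1/2! = 1/2.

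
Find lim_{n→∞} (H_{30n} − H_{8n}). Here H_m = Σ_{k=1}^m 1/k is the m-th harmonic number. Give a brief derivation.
lim = ln(30/8) = ln(15/4)

Euler-Maclaurin gives H_m = ln m + γ + 1/(2m) + O(1/m^2). The γ and O(1/m) terms cancel in the difference:
  H_{30n} − H_{8n} = ln(30n) − ln(8n) + O(1/n) = ln(30/8) + O(1/n).
Hence the limit is ln(30/8) = ln(15/4).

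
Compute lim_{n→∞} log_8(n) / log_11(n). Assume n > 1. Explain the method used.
lim = ln(11) / ln(8) = log_8(11)

Change of base: log_8(n) = ln n / ln 8 and log_11(n) = ln n / ln 11. The ratio is (ln n / ln 8) · (ln 11 / ln n) = ln 11 / ln 8, a constant independent of n. So the limit is ln 11 / ln 8 = log_8(11).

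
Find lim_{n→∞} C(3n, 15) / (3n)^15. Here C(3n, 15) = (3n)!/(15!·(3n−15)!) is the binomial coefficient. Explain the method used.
lim = 1/15! = 1/1307674368000

With N = 3n → ∞: C(N, 15) / N^15 = [N(N−1)…(N−14)] / (15! · N^15) = (1/15!) · 1 · (1 − 1/(3n)) · … · (1 − 14/(3n)). Each factor → 1 as N → ∞, so the limit is 1/15! = 1/1307674368000.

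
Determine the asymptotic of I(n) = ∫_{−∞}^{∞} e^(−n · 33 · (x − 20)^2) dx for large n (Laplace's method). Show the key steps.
I(n) = sqrt(π/(33n))

Here φ(x) = 33 · (x − 20)^2 has its unique minimum at x* = 20 with φ(x*) = 0 and φ''(x*) = 66. Laplace's method gives
  I(n) ~ e^(−n φ(x*)) · sqrt(2π / (n · φ''(x*))) = sqrt(2π / (66n)) = sqrt(π/(33n)).
This is exact: substituting u = (x − 20)·sqrt(33n) gives I(n) = (1/sqrt(33n)) ∫_{−∞}^{∞} e^(−u^2) du = sqrt(π/(33n)).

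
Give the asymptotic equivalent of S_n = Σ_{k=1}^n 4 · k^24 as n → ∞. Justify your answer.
S_n ~ 4 · n^25 / 25

By integral comparison (Euler-Maclaurin), Σ_{k=1}^n 4 · k^24 = 4 · ∫_0^n x^24 dx + O(n^24) = 4 · n^25/25 + O(n^24). (Equivalently, Faulhaber's formula gives the same leading term.)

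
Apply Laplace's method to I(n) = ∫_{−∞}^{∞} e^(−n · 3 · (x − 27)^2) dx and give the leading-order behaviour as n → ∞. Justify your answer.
I(n) = sqrt(π/(3n))

Here φ(x) = 3 · (x − 27)^2 has its unique minimum at x* = 27 with φ(x*) = 0 and φ''(x*) = 6. Laplace's method gives
  I(n) ~ e^(−n φ(x*)) · sqrt(2π / (n · φ''(x*))) = sqrt(2π / (6n)) = sqrt(π/(3n)).
This is exact: substituting u = (x − 27)·sqrt(3n) gives I(n) = (1/sqrt(3n)) ∫_{−∞}^{∞} e^(−u^2) du = sqrt(π/(3n)).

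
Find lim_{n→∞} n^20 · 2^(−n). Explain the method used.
lim = 0

Exponentials with base > 1 dominate every fixed polynomial: for any fixed c, n^c / 2^n → 0 as n → ∞ (e.g. by the ratio test, or by writing 2^n = e^(n ln 2) and noting e^(n ln 2) / n^c → ∞). Hence n^20 · 2^(−n) = n^20 / 2^n → 0.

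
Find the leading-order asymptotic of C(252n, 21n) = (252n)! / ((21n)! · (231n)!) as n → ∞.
C(252n, 21n) ~ (8916100448256/285311670611)^(21n) · sqrt(6/(11π·21n))

Write N = 21n. Apply Stirling to each factorial:
  (12N)! ~ sqrt(2π·12N) · (12N/e)^(12N),
  N! ~ sqrt(2π N) · (N/e)^N,
  (11N)! ~ sqrt(2π·11N) · (11N/e)^(11N).
The exponential factors combine to (12N)^(12N) / (N^N · (11N)^(11N)) = 12^(12N)/11^(11N) = (12^12/11^11)^N = (8916100448256/285311670611)^N.
The square-root prefactors combine to sqrt(2π·12N) / (sqrt(2π N)·sqrt(2π·11N)) = sqrt(12 / (2π·11·N)) = sqrt(6/(11π·21n)).
Substituting N = 21n: C(252n, 21n) ~ (8916100448256/285311670611)^(21n) · sqrt(6/(11π·21n)).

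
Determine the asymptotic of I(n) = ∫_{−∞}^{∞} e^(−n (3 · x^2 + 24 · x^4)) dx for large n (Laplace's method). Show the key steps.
I(n) ~ sqrt(π/(3n))

φ(x) = 3 · x^2 + 24 · x^4 has its unique global minimum at x* = 0 (since φ'(x) = 6x + 96x^3 = 0 only at x = 0 for real x with both coefficients positive, and φ → ∞ as |x| → ∞). At x* = 0, φ(0) = 0 and φ''(0) = 6. Laplace's method then gives
  I(n) ~ sqrt(2π / (n · φ''(0))) · e^(−n φ(0)) = sqrt(2π / (6n)) = sqrt(π/(3n)).
The 24 · x^4 term contributes only at subleading order (an O(1/n) relative correction).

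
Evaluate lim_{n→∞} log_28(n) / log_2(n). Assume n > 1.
lim = ln(2) / ln(28) = log_28(2)

Change of base: log_28(n) = ln n / ln 28 and log_2(n) = ln n / ln 2. The ratio is (ln n / ln 28) · (ln 2 / ln n) = ln 2 / ln 28, a constant independent of n. So the limit is ln 2 / ln 28 = log_28(2).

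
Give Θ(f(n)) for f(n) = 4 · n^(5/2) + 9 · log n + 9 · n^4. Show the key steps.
f(n) ∈ Θ(n^4)

Compare the terms by growth order. For large n, n^a · (log n)^b dominates n^a' · (log n)^b' iff a > a', or (a = a' and b > b'). Ranking the 3 terms shows the dominant one is 9 · n^4. Hence f(n) ∈ Θ(n^4).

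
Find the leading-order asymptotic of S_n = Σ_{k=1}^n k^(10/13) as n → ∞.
S_n ~ (13/23) · n^(23/13)

Integral comparison: Σ_{k=1}^n k^(10/13) = ∫_0^n x^(10/13) dx + O(n^(10/13)). The integral is n^(1 + 10/13) / (1 + 10/13) = n^((10+13)/13) / ((10+13)/13) = (13/23) · n^(23/13).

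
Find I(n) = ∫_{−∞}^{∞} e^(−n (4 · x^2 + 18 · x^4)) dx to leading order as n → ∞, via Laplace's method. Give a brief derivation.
I(n) ~ sqrt(π/(4n))

φ(x) = 4 · x^2 + 18 · x^4 has its unique global minimum at x* = 0 (since φ'(x) = 8x + 72x^3 = 0 only at x = 0 for real x with both coefficients positive, and φ → ∞ as |x| → ∞). At x* = 0, φ(0) = 0 and φ''(0) = 8. Laplace's method then gives
  I(n) ~ sqrt(2π / (n · φ''(0))) · e^(−n φ(0)) = sqrt(2π / (8n)) = sqrt(π/(4n)).
The 18 · x^4 term contributes only at subleading order (an O(1/n) relative correction).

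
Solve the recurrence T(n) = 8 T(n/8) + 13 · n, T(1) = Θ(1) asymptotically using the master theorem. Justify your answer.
T(n) = Θ(n log n)

log_8 8 = 1, and f(n) = 13 · n = Θ(n^(log_8 8)). This is Case 2 of the master theorem: T(n) = Θ(f(n) · log n) = Θ(n log n).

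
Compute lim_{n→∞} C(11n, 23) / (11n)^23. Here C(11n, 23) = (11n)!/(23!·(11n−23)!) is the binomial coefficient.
lim = 1/23! = 1/25852016738884976640000

With N = 11n → ∞: C(N, 23) / N^23 = [N(N−1)…(N−22)] / (23! · N^23) = (1/23!) · 1 · (1 − 1/(11n)) · … · (1 − 22/(11n)). Each factor → 1 as N → ∞, so the limit is 1/23! = 1/25852016738884976640000.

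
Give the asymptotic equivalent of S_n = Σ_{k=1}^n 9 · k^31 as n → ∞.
S_n ~ 9 · n^32 / 32

By integral comparison (Euler-Maclaurin), Σ_{k=1}^n 9 · k^31 = 9 · ∫_0^n x^31 dx + O(n^31) = 9 · n^32/32 + O(n^31). (Equivalently, Faulhaber's formula gives the same leading term.)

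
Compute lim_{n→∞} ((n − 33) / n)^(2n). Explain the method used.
lim = e^(−66)

Rewrite as (1 − 33/n)^(2n). By the standard limit (1 + x/n)^n → e^x, we have (1 − 33/n)^n → e^(−33), and raising to the 2nd power gives e^(−66).
More precisely, ln[(1 − 33/n)^(2n)] = 2n · ln(1 − 33/n) = 2n · (-33/n + O(1/n^2)) = -66 + O(1/n) → -66.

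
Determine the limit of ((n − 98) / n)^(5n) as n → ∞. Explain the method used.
lim = e^(−490)

Rewrite as (1 − 98/n)^(5n). By the standard limit (1 + x/n)^n → e^x, we have (1 − 98/n)^n → e^(−98), and raising to the 5th power gives e^(−490).
More precisely, ln[(1 − 98/n)^(5n)] = 5n · ln(1 − 98/n) = 5n · (-98/n + O(1/n^2)) = -490 + O(1/n) → -490.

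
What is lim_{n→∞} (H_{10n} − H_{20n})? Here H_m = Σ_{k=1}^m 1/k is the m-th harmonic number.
lim = ln(10/20) = −ln 2

Euler-Maclaurin gives H_m = ln m + γ + 1/(2m) + O(1/m^2). The γ and O(1/m) terms cancel in the difference:
  H_{10n} − H_{20n} = ln(10n) − ln(20n) + O(1/n) = ln(10/20) + O(1/n).
Hence the limit is ln(10/20) = −ln 2.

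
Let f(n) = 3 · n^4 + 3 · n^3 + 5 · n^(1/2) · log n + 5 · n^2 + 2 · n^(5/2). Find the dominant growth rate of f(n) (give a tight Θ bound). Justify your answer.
f(n) ∈ Θ(n^4)

Compare the terms by growth order. For large n, n^a · (log n)^b dominates n^a' · (log n)^b' iff a > a', or (a = a' and b > b'). Ranking the 5 terms shows the dominant one is 3 · n^4. Hence f(n) ∈ Θ(n^4).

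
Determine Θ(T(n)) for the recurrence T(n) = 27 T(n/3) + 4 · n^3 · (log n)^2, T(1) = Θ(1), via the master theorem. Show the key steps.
T(n) = Θ(n^3 · (log n)^3)

Here log_3 27 = 3 and f(n) = 4 · n^3 · (log n)^2 = Θ(n^(log_3 27) · (log n)^2). This is the extended Case 2 of the master theorem (f matches the critical exponent up to log factors), giving T(n) = Θ(n^(log_3 27) · (log n)^(2+1)) = Θ(n^3 · (log n)^3).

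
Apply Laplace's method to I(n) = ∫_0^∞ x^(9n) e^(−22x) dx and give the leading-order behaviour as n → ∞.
I(n) ~ (sqrt(2π·9n) / 22) · (9n/(22e))^(9n)

Write the integrand as exp(9n ln x − 22x) and set f(x) = 9n ln x − 22x. Then f'(x) = 9n/x − 22 = 0 at x* = 9n/22, and f''(x*) = −9n/x*^2 = −22^2/(9n). Laplace's method (interior maximum) gives
  I(n) ~ e^(f(x*)) · sqrt(2π / |f''(x*)|)
        = exp(9n ln(9n/22) − 9n) · sqrt(2π · 9n / 22^2)
        = (9n/22)^(9n) e^(−9n) · sqrt(2π·9n) / 22
        = (sqrt(2π·9n) / 22) · (9n/(22e))^(9n).
This matches Γ(9n+1)/22^(9n+1) with Stirling applied to Γ.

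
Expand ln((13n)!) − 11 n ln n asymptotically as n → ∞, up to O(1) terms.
ln((13n)!) − 11 n ln n = 2 n ln n + 13(ln 13 − 1) n + (1/2) ln(2π·13n) + O(1/n)

Stirling: ln((13n)!) = 13n ln(13n) − 13n + (1/2) ln(2π·13n) + O(1/n).
Expand 13n ln(13n) = 13n (ln n + ln 13) = 13n ln n + 13n ln 13.
Subtract 11n ln n: leading term is (13 − 11) n ln n = 2 n ln n. The next term is 13n ln 13 − 13n = 13(ln 13 − 1) n. Then the (1/2) ln(2π·13n) correction.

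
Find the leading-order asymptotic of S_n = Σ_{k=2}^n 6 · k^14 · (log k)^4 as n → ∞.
S_n ~ 2 · n^15 · (log n)^4 / 5

By integral comparison, S_n = ∫_1^n 6 · x^14 · (log x)^4 dx + O(n^14 · (log n)^4). For the integral, the leading term of ∫_1^n x^14 (log x)^4 dx is n^15/15 · (log n)^4 (by repeated integration by parts; each step lowers the log-exponent and produces a relatively O(1/log n) correction). Hence S_n ~ 2 · n^15 · (log n)^4 / 5.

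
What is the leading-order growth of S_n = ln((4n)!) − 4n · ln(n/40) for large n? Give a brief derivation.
S_n ~ 4n · (ln 160 − 1) + O(ln n)

Stirling: ln((4n)!) = 4n ln(4n) − 4n + O(ln n).
  S_n = 4n ln(4n) − 4n − 4n ln(n/40) + O(ln n)
      = 4n ln(4n) − 4n ln n + 4n ln 40 − 4n + O(ln n)
      = 4n ln 4 + 4n ln 40 − 4n + O(ln n)
      = 4n (ln 160 − 1) + O(ln n).
Numerically ln(160) − 1 ≈ 4.0752.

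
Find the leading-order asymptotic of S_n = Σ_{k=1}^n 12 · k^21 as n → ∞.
S_n ~ 6 · n^22 / 11

By integral comparison (Euler-Maclaurin), Σ_{k=1}^n 12 · k^21 = 12 · ∫_0^n x^21 dx + O(n^21) = 12 · n^22/22 = 6 · n^22 / 11 + O(n^21). (Equivalently, Faulhaber's formula gives the same leading term.)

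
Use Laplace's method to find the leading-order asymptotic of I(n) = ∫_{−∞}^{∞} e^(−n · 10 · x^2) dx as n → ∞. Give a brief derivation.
I(n) = sqrt(π/(10n))

Here φ(x) = 10 · x^2 has its unique minimum at x* = 0 with φ(x*) = 0 and φ''(x*) = 20. Laplace's method gives
  I(n) ~ e^(−n φ(x*)) · sqrt(2π / (n · φ''(x*))) = sqrt(2π / (20n)) = sqrt(π/(10n)).
This is exact: substituting u = (x − 0)·sqrt(10n) gives I(n) = (1/sqrt(10n)) ∫_{−∞}^{∞} e^(−u^2) du = sqrt(π/(10n)).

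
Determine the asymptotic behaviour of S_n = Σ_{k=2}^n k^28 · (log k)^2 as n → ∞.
S_n ~ n^29 · (log n)^2 / 29

By integral comparison, S_n = ∫_1^n x^28 · (log x)^2 dx + O(n^28 · (log n)^2). For the integral, the leading term of ∫_1^n x^28 (log x)^2 dx is n^29/29 · (log n)^2 (by repeated integration by parts; each step lowers the log-exponent and produces a relatively O(1/log n) correction). Hence S_n ~ n^29 · (log n)^2 / 29.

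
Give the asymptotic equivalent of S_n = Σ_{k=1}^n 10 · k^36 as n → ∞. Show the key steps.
S_n ~ 10 · n^37 / 37

By integral comparison (Euler-Maclaurin), Σ_{k=1}^n 10 · k^36 = 10 · ∫_0^n x^36 dx + O(n^36) = 10 · n^37/37 + O(n^36). (Equivalently, Faulhaber's formula gives the same leading term.)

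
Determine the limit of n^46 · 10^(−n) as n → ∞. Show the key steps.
lim = 0

Exponentials with base > 1 dominate every fixed polynomial: for any fixed c, n^c / 10^n → 0 as n → ∞ (e.g. by the ratio test, or by writing 10^n = e^(n ln 10) and noting e^(n ln 10) / n^c → ∞). Hence n^46 · 10^(−n) = n^46 / 10^n → 0.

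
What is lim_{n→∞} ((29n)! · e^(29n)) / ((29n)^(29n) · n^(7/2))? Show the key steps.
lim = 0

Stirling: (29n)! ~ sqrt(2π·29n) · (29n/e)^(29n). Hence
  (29n)! · e^(29n) / (29n)^(29n) ~ sqrt(2π·29n).
Dividing by n^(7/2): sqrt(2π·29n) / n^(7/2) = sqrt(2π·29) · n^((1−7)/2), so the expression behaves like sqrt(2π·29) · n^((1−7)/2) → 0.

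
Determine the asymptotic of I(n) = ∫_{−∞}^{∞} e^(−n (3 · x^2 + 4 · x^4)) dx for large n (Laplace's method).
I(n) ~ sqrt(π/(3n))

φ(x) = 3 · x^2 + 4 · x^4 has its unique global minimum at x* = 0 (since φ'(x) = 6x + 16x^3 = 0 only at x = 0 for real x with both coefficients positive, and φ → ∞ as |x| → ∞). At x* = 0, φ(0) = 0 and φ''(0) = 6. Laplace's method then gives
  I(n) ~ sqrt(2π / (n · φ''(0))) · e^(−n φ(0)) = sqrt(2π / (6n)) = sqrt(π/(3n)).
The 4 · x^4 term contributes only at subleading order (an O(1/n) relative correction).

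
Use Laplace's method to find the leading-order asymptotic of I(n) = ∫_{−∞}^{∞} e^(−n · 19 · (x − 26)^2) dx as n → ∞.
I(n) = sqrt(π/(19n))

Here φ(x) = 19 · (x − 26)^2 has its unique minimum at x* = 26 with φ(x*) = 0 and φ''(x*) = 38. Laplace's method gives
  I(n) ~ e^(−n φ(x*)) · sqrt(2π / (n · φ''(x*))) = sqrt(2π / (38n)) = sqrt(π/(19n)).
This is exact: substituting u = (x − 26)·sqrt(19n) gives I(n) = (1/sqrt(19n)) ∫_{−∞}^{∞} e^(−u^2) du = sqrt(π/(19n)).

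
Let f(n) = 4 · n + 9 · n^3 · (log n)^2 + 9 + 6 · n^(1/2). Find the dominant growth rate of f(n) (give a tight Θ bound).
f(n) ∈ Θ(n^3 · (log n)^2)

Compare the terms by growth order. For large n, n^a · (log n)^b dominates n^a' · (log n)^b' iff a > a', or (a = a' and b > b'). Ranking the 4 terms shows the dominant one is 9 · n^3 · (log n)^2. Hence f(n) ∈ Θ(n^3 · (log n)^2).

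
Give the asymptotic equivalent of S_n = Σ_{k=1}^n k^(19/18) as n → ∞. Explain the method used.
S_n ~ (18/37) · n^(37/18)

Integral comparison: Σ_{k=1}^n k^(19/18) = ∫_0^n x^(19/18) dx + O(n^(19/18)). The integral is n^(1 + 19/18) / (1 + 19/18) = n^((19+18)/18) / ((19+18)/18) = (18/37) · n^(37/18).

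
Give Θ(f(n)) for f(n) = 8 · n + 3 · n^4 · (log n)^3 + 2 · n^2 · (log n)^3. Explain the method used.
f(n) ∈ Θ(n^4 · (log n)^3)

Compare the terms by growth order. For large n, n^a · (log n)^b dominates n^a' · (log n)^b' iff a > a', or (a = a' and b > b'). Ranking the 3 terms shows the dominant one is 3 · n^4 · (log n)^3. Hence f(n) ∈ Θ(n^4 · (log n)^3).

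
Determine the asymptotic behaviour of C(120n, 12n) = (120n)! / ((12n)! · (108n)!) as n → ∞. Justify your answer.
C(120n, 12n) ~ (10000000000/387420489)^(12n) · sqrt(5/(9π·12n))

Write N = 12n. Apply Stirling to each factorial:
  (10N)! ~ sqrt(2π·10N) · (10N/e)^(10N),
  N! ~ sqrt(2π N) · (N/e)^N,
  (9N)! ~ sqrt(2π·9N) · (9N/e)^(9N).
The exponential factors combine to (10N)^(10N) / (N^N · (9N)^(9N)) = 10^(10N)/9^(9N) = (10^10/9^9)^N = (10000000000/387420489)^N.
The square-root prefactors combine to sqrt(2π·10N) / (sqrt(2π N)·sqrt(2π·9N)) = sqrt(10 / (2π·9·N)) = sqrt(5/(9π·12n)).
Substituting N = 12n: C(120n, 12n) ~ (10000000000/387420489)^(12n) · sqrt(5/(9π·12n)).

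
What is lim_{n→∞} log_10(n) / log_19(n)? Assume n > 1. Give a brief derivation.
lim = ln(19) / ln(10) = log_10(19)

Change of base: log_10(n) = ln n / ln 10 and log_19(n) = ln n / ln 19. The ratio is (ln n / ln 10) · (ln 19 / ln n) = ln 19 / ln 10, a constant independent of n. So the limit is ln 19 / ln 10 = log_10(19).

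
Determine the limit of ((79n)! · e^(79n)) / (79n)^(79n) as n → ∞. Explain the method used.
lim = ∞

Stirling: (79n)! ~ sqrt(2π·79n) · (79n/e)^(79n). Hence
  (79n)! · e^(79n) / (79n)^(79n) ~ sqrt(2π·79n) = sqrt(2π·79) · sqrt(n) → ∞.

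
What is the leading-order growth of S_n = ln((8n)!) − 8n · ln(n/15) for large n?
S_n ~ 8n · (ln 120 − 1) + O(ln n)

Stirling: ln((8n)!) = 8n ln(8n) − 8n + O(ln n).
  S_n = 8n ln(8n) − 8n − 8n ln(n/15) + O(ln n)
      = 8n ln(8n) − 8n ln n + 8n ln 15 − 8n + O(ln n)
      = 8n ln 8 + 8n ln 15 − 8n + O(ln n)
      = 8n (ln 120 − 1) + O(ln n).
Numerically ln(120) − 1 ≈ 3.7875.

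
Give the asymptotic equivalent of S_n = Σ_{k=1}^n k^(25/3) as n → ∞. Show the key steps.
S_n ~ (3/28) · n^(28/3)

Integral comparison: Σ_{k=1}^n k^(25/3) = ∫_0^n x^(25/3) dx + O(n^(25/3)). The integral is n^(1 + 25/3) / (1 + 25/3) = n^((25+3)/3) / ((25+3)/3) = (3/28) · n^(28/3).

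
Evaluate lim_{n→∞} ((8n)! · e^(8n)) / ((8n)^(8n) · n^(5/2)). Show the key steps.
lim = 0

Stirling: (8n)! ~ sqrt(2π·8n) · (8n/e)^(8n). Hence
  (8n)! · e^(8n) / (8n)^(8n) ~ sqrt(2π·8n).
Dividing by n^(5/2): sqrt(2π·8n) / n^(5/2) = sqrt(2π·8) · n^((1−5)/2), so the expression behaves like sqrt(2π·8) · n^((1−5)/2) → 0.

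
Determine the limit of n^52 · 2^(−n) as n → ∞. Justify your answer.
lim = 0

Exponentials with base > 1 dominate every fixed polynomial: for any fixed c, n^c / 2^n → 0 as n → ∞ (e.g. by the ratio test, or by writing 2^n = e^(n ln 2) and noting e^(n ln 2) / n^c → ∞). Hence n^52 · 2^(−n) = n^52 / 2^n → 0.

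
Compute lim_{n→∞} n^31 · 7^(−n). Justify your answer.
lim = 0

Exponentials with base > 1 dominate every fixed polynomial: for any fixed c, n^c / 7^n → 0 as n → ∞ (e.g. by the ratio test, or by writing 7^n = e^(n ln 7) and noting e^(n ln 7) / n^c → ∞). Hence n^31 · 7^(−n) = n^31 / 7^n → 0.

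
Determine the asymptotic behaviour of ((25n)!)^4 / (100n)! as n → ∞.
((25n)!)^4/(100n)! ~ ((2π·25n)^(3/2) / 2) · 4^(−4·25n)  →  0

Write N = 25n. Stirling: N! ~ sqrt(2π N)(N/e)^N and (4N)! ~ sqrt(2π·4N)·(4N/e)^(4N).
  (N!)^4/(4N)! ~ (2π N)^(4/2) (N/e)^(4N) / [sqrt(2π·4N) (4N/e)^(4N)]
     = (2π N)^(4/2) / sqrt(2π·4N) · (N/(4N))^(4N)
     = (2π N)^((4−1)/2) / 2 · 4^(−4N).
Since 4^4 > 1, the factor 4^(−4N) decays exponentially, so the ratio → 0. Substituting N = 25n gives the stated form.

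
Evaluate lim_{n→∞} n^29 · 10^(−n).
lim = 0

Exponentials with base > 1 dominate every fixed polynomial: for any fixed c, n^c / 10^n → 0 as n → ∞ (e.g. by the ratio test, or by writing 10^n = e^(n ln 10) and noting e^(n ln 10) / n^c → ∞). Hence n^29 · 10^(−n) = n^29 / 10^n → 0.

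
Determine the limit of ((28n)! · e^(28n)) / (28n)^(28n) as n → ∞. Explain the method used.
lim = ∞

Stirling: (28n)! ~ sqrt(2π·28n) · (28n/e)^(28n). Hence
  (28n)! · e^(28n) / (28n)^(28n) ~ sqrt(2π·28n) = sqrt(2π·28) · sqrt(n) → ∞.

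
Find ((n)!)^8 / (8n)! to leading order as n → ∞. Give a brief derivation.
((n)!)^8/(8n)! ~ ((2π·n)^(7/2) / sqrt(8)) · 8^(−8·n)  →  0

Write N = n. Stirling: N! ~ sqrt(2π N)(N/e)^N and (8N)! ~ sqrt(2π·8N)·(8N/e)^(8N).
  (N!)^8/(8N)! ~ (2π N)^(8/2) (N/e)^(8N) / [sqrt(2π·8N) (8N/e)^(8N)]
     = (2π N)^(8/2) / sqrt(2π·8N) · (N/(8N))^(8N)
     = (2π N)^((8−1)/2) / sqrt(8) · 8^(−8N).
Since 8^8 > 1, the factor 8^(−8N) decays exponentially, so the ratio → 0. Substituting N = n gives the stated form.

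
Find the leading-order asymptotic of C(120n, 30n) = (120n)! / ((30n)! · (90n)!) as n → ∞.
C(120n, 30n) ~ (256/27)^(30n) · sqrt(2/(3π·30n))

Write N = 30n. Apply Stirling to each factorial:
  (4N)! ~ sqrt(2π·4N) · (4N/e)^(4N),
  N! ~ sqrt(2π N) · (N/e)^N,
  (3N)! ~ sqrt(2π·3N) · (3N/e)^(3N).
The exponential factors combine to (4N)^(4N) / (N^N · (3N)^(3N)) = 4^(4N)/3^(3N) = (4^4/3^3)^N = (256/27)^N.
The square-root prefactors combine to sqrt(2π·4N) / (sqrt(2π N)·sqrt(2π·3N)) = sqrt(4 / (2π·3·N)) = sqrt(2/(3π·30n)).
Substituting N = 30n: C(120n, 30n) ~ (256/27)^(30n) · sqrt(2/(3π·30n)).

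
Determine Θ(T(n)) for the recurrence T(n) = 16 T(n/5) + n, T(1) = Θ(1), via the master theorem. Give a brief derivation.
T(n) = Θ(n^(log_5 16))

Master theorem: compare f(n) = n to n^(log_5 16) where log_5 16 ≈ 1.723. Since 1 < log_5 16, we have f(n) = O(n^(log_5 16 − ε)) for some ε > 0 — Case 1. Hence T(n) = Θ(n^(log_5 16)).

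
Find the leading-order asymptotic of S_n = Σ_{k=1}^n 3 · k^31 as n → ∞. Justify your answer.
S_n ~ 3 · n^32 / 32

By integral comparison (Euler-Maclaurin), Σ_{k=1}^n 3 · k^31 = 3 · ∫_0^n x^31 dx + O(n^31) = 3 · n^32/32 + O(n^31). (Equivalently, Faulhaber's formula gives the same leading term.)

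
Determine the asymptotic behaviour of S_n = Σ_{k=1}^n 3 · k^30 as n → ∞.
S_n ~ 3 · n^31 / 31

By integral comparison (Euler-Maclaurin), Σ_{k=1}^n 3 · k^30 = 3 · ∫_0^n x^30 dx + O(n^30) = 3 · n^31/31 + O(n^30). (Equivalently, Faulhaber's formula gives the same leading term.)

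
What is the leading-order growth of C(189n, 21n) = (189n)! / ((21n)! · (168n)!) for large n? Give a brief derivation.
C(189n, 21n) ~ (387420489/16777216)^(21n) · sqrt(9/(16π·21n))

Write N = 21n. Apply Stirling to each factorial:
  (9N)! ~ sqrt(2π·9N) · (9N/e)^(9N),
  N! ~ sqrt(2π N) · (N/e)^N,
  (8N)! ~ sqrt(2π·8N) · (8N/e)^(8N).
The exponential factors combine to (9N)^(9N) / (N^N · (8N)^(8N)) = 9^(9N)/8^(8N) = (9^9/8^8)^N = (387420489/16777216)^N.
The square-root prefactors combine to sqrt(2π·9N) / (sqrt(2π N)·sqrt(2π·8N)) = sqrt(9 / (2π·8·N)) = sqrt(9/(16π·21n)).
Substituting N = 21n: C(189n, 21n) ~ (387420489/16777216)^(21n) · sqrt(9/(16π·21n)).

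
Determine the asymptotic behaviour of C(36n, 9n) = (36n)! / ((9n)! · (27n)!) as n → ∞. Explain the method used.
C(36n, 9n) ~ (256/27)^(9n) · sqrt(2/(3π·9n))

Write N = 9n. Apply Stirling to each factorial:
  (4N)! ~ sqrt(2π·4N) · (4N/e)^(4N),
  N! ~ sqrt(2π N) · (N/e)^N,
  (3N)! ~ sqrt(2π·3N) · (3N/e)^(3N).
The exponential factors combine to (4N)^(4N) / (N^N · (3N)^(3N)) = 4^(4N)/3^(3N) = (4^4/3^3)^N = (256/27)^N.
The square-root prefactors combine to sqrt(2π·4N) / (sqrt(2π N)·sqrt(2π·3N)) = sqrt(4 / (2π·3·N)) = sqrt(2/(3π·9n)).
Substituting N = 9n: C(36n, 9n) ~ (256/27)^(9n) · sqrt(2/(3π·9n)).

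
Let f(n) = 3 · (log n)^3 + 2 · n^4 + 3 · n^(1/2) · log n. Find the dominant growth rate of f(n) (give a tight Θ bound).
f(n) ∈ Θ(n^4)

Compare the terms by growth order. For large n, n^a · (log n)^b dominates n^a' · (log n)^b' iff a > a', or (a = a' and b > b'). Ranking the 3 terms shows the dominant one is 2 · n^4. Hence f(n) ∈ Θ(n^4).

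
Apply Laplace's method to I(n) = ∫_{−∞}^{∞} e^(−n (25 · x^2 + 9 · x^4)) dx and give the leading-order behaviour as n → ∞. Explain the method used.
I(n) ~ sqrt(π/(25n))

φ(x) = 25 · x^2 + 9 · x^4 has its unique global minimum at x* = 0 (since φ'(x) = 50x + 36x^3 = 0 only at x = 0 for real x with both coefficients positive, and φ → ∞ as |x| → ∞). At x* = 0, φ(0) = 0 and φ''(0) = 50. Laplace's method then gives
  I(n) ~ sqrt(2π / (n · φ''(0))) · e^(−n φ(0)) = sqrt(2π / (50n)) = sqrt(π/(25n)).
The 9 · x^4 term contributes only at subleading order (an O(1/n) relative correction).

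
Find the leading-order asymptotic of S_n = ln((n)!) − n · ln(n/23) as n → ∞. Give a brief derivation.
S_n ~ n · (ln 23 − 1) + O(ln n)

Stirling: ln((n)!) = n ln(n) − n + O(ln n).
  S_n = n ln(n) − n − n ln(n/23) + O(ln n)
      = n ln(n) − n ln n + n ln 23 − n + O(ln n)
      = n ln 23 − n + O(ln n)
      = n (ln 23 − 1) + O(ln n).
Numerically ln(23) − 1 ≈ 2.1355.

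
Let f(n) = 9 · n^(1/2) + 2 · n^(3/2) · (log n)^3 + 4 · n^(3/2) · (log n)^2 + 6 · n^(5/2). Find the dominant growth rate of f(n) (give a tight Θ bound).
f(n) ∈ Θ(n^(5/2))

Compare the terms by growth order. For large n, n^a · (log n)^b dominates n^a' · (log n)^b' iff a > a', or (a = a' and b > b'). Ranking the 4 terms shows the dominant one is 6 · n^(5/2). Hence f(n) ∈ Θ(n^(5/2)).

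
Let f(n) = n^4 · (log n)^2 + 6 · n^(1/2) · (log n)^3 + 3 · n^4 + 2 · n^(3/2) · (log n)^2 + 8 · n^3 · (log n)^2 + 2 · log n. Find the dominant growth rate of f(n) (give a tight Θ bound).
f(n) ∈ Θ(n^4 · (log n)^2)

Compare the terms by growth order. For large n, n^a · (log n)^b dominates n^a' · (log n)^b' iff a > a', or (a = a' and b > b'). Ranking the 6 terms shows the dominant one is n^4 · (log n)^2. Hence f(n) ∈ Θ(n^4 · (log n)^2).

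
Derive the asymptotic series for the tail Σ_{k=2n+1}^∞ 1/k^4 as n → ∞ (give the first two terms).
Σ_{k>2n} 1/k^4 = 1/(3 · (2n)^3) − 1/(2 · (2n)^4) + O(1/(2n)^5)

Compare to the integral: ∫_{2n}^∞ x^(−4) dx = [−x^(−3)/3]_{2n}^∞ = 1/((4−1)·(2n)^3). The Euler-Maclaurin correction adds −f(2n)/2 = −1/(2·(2n)^4). Euler-Maclaurin then gives
  Σ_{k>2n} 1/k^4 = ∫_{2n}^∞ dx/x^4 − 1/(2·(2n)^4) + O(1/(2n)^5).
(Equivalently this is ζ(4) − Σ_{k≤2n} 1/k^4.)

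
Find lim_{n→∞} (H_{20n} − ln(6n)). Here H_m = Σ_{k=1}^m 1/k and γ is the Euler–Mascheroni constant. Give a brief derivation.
lim = ln(10/3) + γ

By Euler-Maclaurin, H_m = ln m + γ + O(1/m). So
  H_{20n} − ln(6n) = ln(20n) + γ − ln(6n) + O(1/n)
                       = ln(20/6) + γ + O(1/n).
Hence the limit is ln(20/6) + γ (= ln(10/3)).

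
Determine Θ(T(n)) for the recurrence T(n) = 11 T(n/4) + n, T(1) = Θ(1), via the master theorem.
T(n) = Θ(n^(log_4 11))

Master theorem: compare f(n) = n to n^(log_4 11) where log_4 11 ≈ 1.730. Since 1 < log_4 11, we have f(n) = O(n^(log_4 11 − ε)) for some ε > 0 — Case 1. Hence T(n) = Θ(n^(log_4 11)).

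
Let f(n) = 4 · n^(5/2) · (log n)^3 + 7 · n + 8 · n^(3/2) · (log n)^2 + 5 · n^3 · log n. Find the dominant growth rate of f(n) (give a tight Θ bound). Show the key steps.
f(n) ∈ Θ(n^3 · log n)

Compare the terms by growth order. For large n, n^a · (log n)^b dominates n^a' · (log n)^b' iff a > a', or (a = a' and b > b'). Ranking the 4 terms shows the dominant one is 5 · n^3 · log n. Hence f(n) ∈ Θ(n^3 · log n).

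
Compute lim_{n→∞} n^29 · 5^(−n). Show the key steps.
lim = 0

Exponentials with base > 1 dominate every fixed polynomial: for any fixed c, n^c / 5^n → 0 as n → ∞ (e.g. by the ratio test, or by writing 5^n = e^(n ln 5) and noting e^(n ln 5) / n^c → ∞). Hence n^29 · 5^(−n) = n^29 / 5^n → 0.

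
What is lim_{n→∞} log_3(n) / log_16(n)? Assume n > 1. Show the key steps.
lim = ln(16) / ln(3) = log_3(16)

Change of base: log_3(n) = ln n / ln 3 and log_16(n) = ln n / ln 16. The ratio is (ln n / ln 3) · (ln 16 / ln n) = ln 16 / ln 3, a constant independent of n. So the limit is ln 16 / ln 3 = log_3(16).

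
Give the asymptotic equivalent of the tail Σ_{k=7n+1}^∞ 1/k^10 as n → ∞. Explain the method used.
Σ_{k>7n} 1/k^10 ~ 1/(9 · (7n)^9)

Compare to the integral: ∫_{7n}^∞ x^(−10) dx = [−x^(−9)/9]_{7n}^∞ = 1/((10−1)·(7n)^9). Euler-Maclaurin then gives
  Σ_{k>7n} 1/k^10 = ∫_{7n}^∞ dx/x^10 − 1/(2·(7n)^10) + O(1/(7n)^11).
(Equivalently this is ζ(10) − Σ_{k≤7n} 1/k^10.)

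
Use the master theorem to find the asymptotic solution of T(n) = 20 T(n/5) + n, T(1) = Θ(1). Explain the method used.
T(n) = Θ(n^(log_5 20))

Master theorem: compare f(n) = n to n^(log_5 20) where log_5 20 ≈ 1.861. Since 1 < log_5 20, we have f(n) = O(n^(log_5 20 − ε)) for some ε > 0 — Case 1. Hence T(n) = Θ(n^(log_5 20)).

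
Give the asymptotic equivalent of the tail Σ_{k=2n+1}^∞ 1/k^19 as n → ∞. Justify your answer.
Σ_{k>2n} 1/k^19 ~ 1/(18 · (2n)^18)

Compare to the integral: ∫_{2n}^∞ x^(−19) dx = [−x^(−18)/18]_{2n}^∞ = 1/((19−1)·(2n)^18). Euler-Maclaurin then gives
  Σ_{k>2n} 1/k^19 = ∫_{2n}^∞ dx/x^19 − 1/(2·(2n)^19) + O(1/(2n)^20).
(Equivalently this is ζ(19) − Σ_{k≤2n} 1/k^19.)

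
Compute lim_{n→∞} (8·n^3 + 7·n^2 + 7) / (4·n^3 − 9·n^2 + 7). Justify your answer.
lim = 8/4 = 2

For large n the leading n^3 terms dominate both numerator and denominator. Dividing top and bottom by n^3, every other term tends to 0, leaving 8/4 = 2.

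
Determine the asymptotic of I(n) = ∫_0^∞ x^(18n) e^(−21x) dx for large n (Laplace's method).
I(n) ~ (sqrt(2π·18n) / 21) · (18n/(21e))^(18n)

Write the integrand as exp(18n ln x − 21x) and set f(x) = 18n ln x − 21x. Then f'(x) = 18n/x − 21 = 0 at x* = 18n/21, and f''(x*) = −18n/x*^2 = −21^2/(18n). Laplace's method (interior maximum) gives
  I(n) ~ e^(f(x*)) · sqrt(2π / |f''(x*)|)
        = exp(18n ln(18n/21) − 18n) · sqrt(2π · 18n / 21^2)
        = (18n/21)^(18n) e^(−18n) · sqrt(2π·18n) / 21
        = (sqrt(2π·18n) / 21) · (18n/(21e))^(18n).
This matches Γ(18n+1)/21^(18n+1) with Stirling applied to Γ.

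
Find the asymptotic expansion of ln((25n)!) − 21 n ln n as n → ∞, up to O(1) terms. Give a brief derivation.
ln((25n)!) − 21 n ln n = 4 n ln n + 25(ln 25 − 1) n + (1/2) ln(2π·25n) + O(1/n)

Stirling: ln((25n)!) = 25n ln(25n) − 25n + (1/2) ln(2π·25n) + O(1/n).
Expand 25n ln(25n) = 25n (ln n + ln 25) = 25n ln n + 25n ln 25.
Subtract 21n ln n: leading term is (25 − 21) n ln n = 4 n ln n. The next term is 25n ln 25 − 25n = 25(ln 25 − 1) n. Then the (1/2) ln(2π·25n) correction.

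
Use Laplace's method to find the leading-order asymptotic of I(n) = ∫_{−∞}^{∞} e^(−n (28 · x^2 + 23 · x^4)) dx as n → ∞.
I(n) ~ sqrt(π/(28n))

φ(x) = 28 · x^2 + 23 · x^4 has its unique global minimum at x* = 0 (since φ'(x) = 56x + 92x^3 = 0 only at x = 0 for real x with both coefficients positive, and φ → ∞ as |x| → ∞). At x* = 0, φ(0) = 0 and φ''(0) = 56. Laplace's method then gives
  I(n) ~ sqrt(2π / (n · φ''(0))) · e^(−n φ(0)) = sqrt(2π / (56n)) = sqrt(π/(28n)).
The 23 · x^4 term contributes only at subleading order (an O(1/n) relative correction).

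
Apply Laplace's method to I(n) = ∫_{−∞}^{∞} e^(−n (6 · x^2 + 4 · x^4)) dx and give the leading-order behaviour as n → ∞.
I(n) ~ sqrt(π/(6n))

φ(x) = 6 · x^2 + 4 · x^4 has its unique global minimum at x* = 0 (since φ'(x) = 12x + 16x^3 = 0 only at x = 0 for real x with both coefficients positive, and φ → ∞ as |x| → ∞). At x* = 0, φ(0) = 0 and φ''(0) = 12. Laplace's method then gives
  I(n) ~ sqrt(2π / (n · φ''(0))) · e^(−n φ(0)) = sqrt(2π / (12n)) = sqrt(π/(6n)).
The 4 · x^4 term contributes only at subleading order (an O(1/n) relative correction).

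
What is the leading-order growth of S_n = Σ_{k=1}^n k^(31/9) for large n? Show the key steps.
S_n ~ (9/40) · n^(40/9)

Integral comparison: Σ_{k=1}^n k^(31/9) = ∫_0^n x^(31/9) dx + O(n^(31/9)). The integral is n^(1 + 31/9) / (1 + 31/9) = n^((31+9)/9) / ((31+9)/9) = (9/40) · n^(40/9).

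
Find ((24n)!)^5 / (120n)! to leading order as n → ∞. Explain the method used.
((24n)!)^5/(120n)! ~ ((2π·24n)^(4/2) / sqrt(5)) · 5^(−5·24n)  →  0

Write N = 24n. Stirling: N! ~ sqrt(2π N)(N/e)^N and (5N)! ~ sqrt(2π·5N)·(5N/e)^(5N).
  (N!)^5/(5N)! ~ (2π N)^(5/2) (N/e)^(5N) / [sqrt(2π·5N) (5N/e)^(5N)]
     = (2π N)^(5/2) / sqrt(2π·5N) · (N/(5N))^(5N)
     = (2π N)^((5−1)/2) / sqrt(5) · 5^(−5N).
Since 5^5 > 1, the factor 5^(−5N) decays exponentially, so the ratio → 0. Substituting N = 24n gives the stated form.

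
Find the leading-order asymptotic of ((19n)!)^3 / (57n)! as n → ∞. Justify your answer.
((19n)!)^3/(57n)! ~ ((2π·19n)^(2/2) / sqrt(3)) · 3^(−3·19n)  →  0

Write N = 19n. Stirling: N! ~ sqrt(2π N)(N/e)^N and (3N)! ~ sqrt(2π·3N)·(3N/e)^(3N).
  (N!)^3/(3N)! ~ (2π N)^(3/2) (N/e)^(3N) / [sqrt(2π·3N) (3N/e)^(3N)]
     = (2π N)^(3/2) / sqrt(2π·3N) · (N/(3N))^(3N)
     = (2π N)^((3−1)/2) / sqrt(3) · 3^(−3N).
Since 3^3 > 1, the factor 3^(−3N) decays exponentially, so the ratio → 0. Substituting N = 19n gives the stated form.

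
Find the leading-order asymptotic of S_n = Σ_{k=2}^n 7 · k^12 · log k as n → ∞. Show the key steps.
S_n ~ 7 · n^13 log n / 13 − 7 · n^13 / 169

By integral comparison, S_n = ∫_1^n 7 · x^12 · log x dx + O(n^12 · log n). For the integral, ∫ x^12 log x dx = n^13 log n / 13 − n^13/169 (integration by parts). Hence S_n ~ 7 · n^13 log n / 13 − 7 · n^13 / 169.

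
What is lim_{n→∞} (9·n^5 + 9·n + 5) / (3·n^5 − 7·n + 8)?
lim = 9/3 = 3

For large n the leading n^5 terms dominate both numerator and denominator. Dividing top and bottom by n^5, every other term tends to 0, leaving 9/3 = 3.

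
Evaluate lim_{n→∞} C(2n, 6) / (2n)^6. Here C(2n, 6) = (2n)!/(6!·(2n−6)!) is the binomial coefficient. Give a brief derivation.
lim = 1/6! = 1/720

With N = 2n → ∞: C(N, 6) / N^6 = [N(N−1)…(N−5)] / (6! · N^6) = (1/6!) · 1 · (1 − 1/(2n)) · … · (1 − 5/(2n)). Each factor → 1 as N → ∞, so the limit is 1/6! = 1/720.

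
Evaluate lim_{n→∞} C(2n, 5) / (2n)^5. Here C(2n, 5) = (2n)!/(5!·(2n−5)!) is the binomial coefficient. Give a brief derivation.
lim = 1/5! = 1/120

With N = 2n → ∞: C(N, 5) / N^5 = [N(N−1)…(N−4)] / (5! · N^5) = (1/5!) · 1 · (1 − 1/(2n)) · (1 − 2/(2n)) · (1 − 3/(2n)) · (1 − 4/(2n)). Each factor → 1 as N → ∞, so the limit is 1/5! = 1/120.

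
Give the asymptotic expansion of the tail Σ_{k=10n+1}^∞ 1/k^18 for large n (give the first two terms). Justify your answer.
Σ_{k>10n} 1/k^18 = 1/(17 · (10n)^17) − 1/(2 · (10n)^18) + O(1/(10n)^19)

Compare to the integral: ∫_{10n}^∞ x^(−18) dx = [−x^(−17)/17]_{10n}^∞ = 1/((18−1)·(10n)^17). The Euler-Maclaurin correction adds −f(10n)/2 = −1/(2·(10n)^18). Euler-Maclaurin then gives
  Σ_{k>10n} 1/k^18 = ∫_{10n}^∞ dx/x^18 − 1/(2·(10n)^18) + O(1/(10n)^19).
(Equivalently this is ζ(18) − Σ_{k≤10n} 1/k^18.)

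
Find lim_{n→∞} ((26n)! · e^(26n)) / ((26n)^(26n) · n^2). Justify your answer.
lim = 0

Stirling: (26n)! ~ sqrt(2π·26n) · (26n/e)^(26n). Hence
  (26n)! · e^(26n) / (26n)^(26n) ~ sqrt(2π·26n).
Dividing by n^2: sqrt(2π·26n) / n^2 = sqrt(2π·26) · n^((1−4)/2), so the expression behaves like sqrt(2π·26) · n^((1−4)/2) → 0.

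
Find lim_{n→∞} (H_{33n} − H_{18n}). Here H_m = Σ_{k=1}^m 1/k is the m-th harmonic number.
lim = ln(33/18) = ln(11/6)

Euler-Maclaurin gives H_m = ln m + γ + 1/(2m) + O(1/m^2). The γ and O(1/m) terms cancel in the difference:
  H_{33n} − H_{18n} = ln(33n) − ln(18n) + O(1/n) = ln(33/18) + O(1/n).
Hence the limit is ln(33/18) = ln(11/6).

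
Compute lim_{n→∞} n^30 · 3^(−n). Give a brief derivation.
lim = 0

Exponentials with base > 1 dominate every fixed polynomial: for any fixed c, n^c / 3^n → 0 as n → ∞ (e.g. by the ratio test, or by writing 3^n = e^(n ln 3) and noting e^(n ln 3) / n^c → ∞). Hence n^30 · 3^(−n) = n^30 / 3^n → 0.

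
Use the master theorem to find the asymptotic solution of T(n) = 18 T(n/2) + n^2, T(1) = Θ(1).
T(n) = Θ(n^(log_2 18))

Master theorem: compare f(n) = n^2 to n^(log_2 18) where log_2 18 ≈ 4.170. Since 2 < log_2 18, we have f(n) = O(n^(log_2 18 − ε)) for some ε > 0 — Case 1. Hence T(n) = Θ(n^(log_2 18)).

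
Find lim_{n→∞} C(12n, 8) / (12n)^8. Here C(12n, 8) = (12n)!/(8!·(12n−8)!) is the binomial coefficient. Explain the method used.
lim = 1/8! = 1/40320

With N = 12n → ∞: C(N, 8) / N^8 = [N(N−1)…(N−7)] / (8! · N^8) = (1/8!) · 1 · (1 − 1/(12n)) · … · (1 − 7/(12n)). Each factor → 1 as N → ∞, so the limit is 1/8! = 1/40320.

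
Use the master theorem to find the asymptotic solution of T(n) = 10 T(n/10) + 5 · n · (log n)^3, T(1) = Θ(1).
T(n) = Θ(n · (log n)^4)

Here log_10 10 = 1 and f(n) = 5 · n · (log n)^3 = Θ(n^(log_10 10) · (log n)^3). This is the extended Case 2 of the master theorem (f matches the critical exponent up to log factors), giving T(n) = Θ(n^(log_10 10) · (log n)^(3+1)) = Θ(n · (log n)^4).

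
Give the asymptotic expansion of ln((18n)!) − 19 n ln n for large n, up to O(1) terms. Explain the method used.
ln((18n)!) − 19 n ln n = −n ln n + 18(ln 18 − 1) n + (1/2) ln(2π·18n) + O(1/n)

Stirling: ln((18n)!) = 18n ln(18n) − 18n + (1/2) ln(2π·18n) + O(1/n).
Expand 18n ln(18n) = 18n (ln n + ln 18) = 18n ln n + 18n ln 18.
Subtract 19n ln n: leading term is (18 − 19) n ln n = −n ln n. The next term is 18n ln 18 − 18n = 18(ln 18 − 1) n. Then the (1/2) ln(2π·18n) correction.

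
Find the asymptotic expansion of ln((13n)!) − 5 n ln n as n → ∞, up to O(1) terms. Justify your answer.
ln((13n)!) − 5 n ln n = 8 n ln n + 13(ln 13 − 1) n + (1/2) ln(2π·13n) + O(1/n)

Stirling: ln((13n)!) = 13n ln(13n) − 13n + (1/2) ln(2π·13n) + O(1/n).
Expand 13n ln(13n) = 13n (ln n + ln 13) = 13n ln n + 13n ln 13.
Subtract 5n ln n: leading term is (13 − 5) n ln n = 8 n ln n. The next term is 13n ln 13 − 13n = 13(ln 13 − 1) n. Then the (1/2) ln(2π·13n) correction.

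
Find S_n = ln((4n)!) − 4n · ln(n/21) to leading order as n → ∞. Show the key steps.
S_n ~ 4n · (ln 84 − 1) + O(ln n)

Stirling: ln((4n)!) = 4n ln(4n) − 4n + O(ln n).
  S_n = 4n ln(4n) − 4n − 4n ln(n/21) + O(ln n)
      = 4n ln(4n) − 4n ln n + 4n ln 21 − 4n + O(ln n)
      = 4n ln 4 + 4n ln 21 − 4n + O(ln n)
      = 4n (ln 84 − 1) + O(ln n).
Numerically ln(84) − 1 ≈ 3.4308.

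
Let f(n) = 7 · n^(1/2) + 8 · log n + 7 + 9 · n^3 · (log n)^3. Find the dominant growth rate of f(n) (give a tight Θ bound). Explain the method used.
f(n) ∈ Θ(n^3 · (log n)^3)

Compare the terms by growth order. For large n, n^a · (log n)^b dominates n^a' · (log n)^b' iff a > a', or (a = a' and b > b'). Ranking the 4 terms shows the dominant one is 9 · n^3 · (log n)^3. Hence f(n) ∈ Θ(n^3 · (log n)^3).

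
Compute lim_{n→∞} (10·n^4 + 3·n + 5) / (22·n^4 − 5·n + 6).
lim = 10/22 = 5/11

For large n the leading n^4 terms dominate both numerator and denominator. Dividing top and bottom by n^4, every other term tends to 0, leaving 10/22 = 5/11.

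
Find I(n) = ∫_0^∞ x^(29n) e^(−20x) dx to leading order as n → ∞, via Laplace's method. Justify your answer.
I(n) ~ (sqrt(2π·29n) / 20) · (29n/(20e))^(29n)

Write the integrand as exp(29n ln x − 20x) and set f(x) = 29n ln x − 20x. Then f'(x) = 29n/x − 20 = 0 at x* = 29n/20, and f''(x*) = −29n/x*^2 = −20^2/(29n). Laplace's method (interior maximum) gives
  I(n) ~ e^(f(x*)) · sqrt(2π / |f''(x*)|)
        = exp(29n ln(29n/20) − 29n) · sqrt(2π · 29n / 20^2)
        = (29n/20)^(29n) e^(−29n) · sqrt(2π·29n) / 20
        = (sqrt(2π·29n) / 20) · (29n/(20e))^(29n).
This matches Γ(29n+1)/20^(29n+1) with Stirling applied to Γ.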